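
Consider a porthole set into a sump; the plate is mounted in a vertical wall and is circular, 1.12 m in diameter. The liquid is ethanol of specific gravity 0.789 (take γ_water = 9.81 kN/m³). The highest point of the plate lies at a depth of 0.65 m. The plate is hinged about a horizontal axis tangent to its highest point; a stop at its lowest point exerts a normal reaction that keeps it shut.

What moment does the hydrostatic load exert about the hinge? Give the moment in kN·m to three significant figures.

γ = 0.789 × 9.81 = 7.74009 kN/m³.
The centroid is at the centre, 0.56 m below the top of the plate, so the centroid depth is h_c = 0.65 + 0.56 = 1.21 m.
A = π(0.56)² = 0.985203 m².
Resultant F = γ·h_c·A = 7.74009 × 1.21 × 0.985203 = 9.22693 kN.
I_c = πr⁴/4 = π × 0.56⁴/4 = 0.07724 m⁴.
Centre of pressure: y_p = y_c + I_c/(y_c·A) = 1.21 + 0.07724/(1.21 × 0.985203) = 1.21 + 0.0647935 = 1.27479 m along the plane.
The resultant acts 0.56 + 0.0647935 = 0.624794 m (along the plate) below the hinge at the top edge, so the moment about the hinge is M = F × 0.624794 = 9.22693 × 0.624794 = 5.76493 kN·m.

M ≈ 5.76 kN·m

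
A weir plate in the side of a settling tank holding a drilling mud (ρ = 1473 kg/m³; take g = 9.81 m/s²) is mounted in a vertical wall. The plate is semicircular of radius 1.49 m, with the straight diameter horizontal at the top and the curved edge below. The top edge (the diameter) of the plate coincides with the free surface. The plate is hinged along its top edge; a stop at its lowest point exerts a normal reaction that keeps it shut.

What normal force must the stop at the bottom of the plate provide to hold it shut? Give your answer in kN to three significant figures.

P ≈ 18.8 kN

γ = ρg = 1473 × 9.81 / 1000 = 14.45013 kN/m³.
The centroid of a semicircle lies 4r/(3π) = 0.632376 m from the diameter, here below the top edge, so the centroid depth is h_c = 0.632376 m.
A = πr²/2 = π × 1.49²/2 = 3.48732 m².
Resultant F = γ·h_c·A = 14.45013 × 0.632376 × 3.48732 = 31.8668 kN.
I_c = (π/8 − 8/(9π))·r⁴ = 0.109757 × 1.49⁴ = 0.540975 m⁴.
Centre of pressure: y_p = y_c + I_c/(y_c·A) = 0.632376 + 0.540975/(0.632376 × 3.48732) = 0.632376 + 0.245307 = 0.877683 m along the plane.
The resultant acts 0.632376 + 0.245307 = 0.877683 m (along the plate) below the hinge at the top edge, so the moment about the hinge is M = F × 0.877683 = 31.8668 × 0.877683 = 27.9689 kN·m.
A normal force at the bottom, 1.49 m from the hinge, must supply this moment: P = 27.9689/1.49 = 18.7711 kN.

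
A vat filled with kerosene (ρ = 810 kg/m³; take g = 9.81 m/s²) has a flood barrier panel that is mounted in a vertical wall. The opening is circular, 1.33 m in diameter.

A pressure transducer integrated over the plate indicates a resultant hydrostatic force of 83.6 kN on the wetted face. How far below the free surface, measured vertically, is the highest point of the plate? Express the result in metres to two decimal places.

γ = ρg = 810 × 9.81 / 1000 = 7.9461 kN/m³.
A = π(0.665)² = 1.38929 m².
From F = γ·h_c·A, the centroid depth is h_c = 83.6/(7.9461 × 1.38929) = 7.57285 m.
The centroid is at the centre, 0.665 m below the top of the plate, so the highest point sits at h_top = 7.57285 − 0.665 = 6.90785 m below the surface.

d_top ≈ 6.91 m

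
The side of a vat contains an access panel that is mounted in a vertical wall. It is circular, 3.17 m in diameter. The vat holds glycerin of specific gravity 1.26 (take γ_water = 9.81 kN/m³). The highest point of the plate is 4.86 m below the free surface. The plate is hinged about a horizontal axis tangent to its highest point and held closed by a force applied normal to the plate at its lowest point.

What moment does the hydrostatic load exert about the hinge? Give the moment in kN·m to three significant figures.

γ = 1.26 × 9.81 = 12.3606 kN/m³.
The centroid is at the centre, 1.585 m below the top of the plate, so the centroid depth is h_c = 4.86 + 1.585 = 6.445 m.
A = π(1.585)² = 7.89239 m².
Resultant F = γ·h_c·A = 12.3606 × 6.445 × 7.89239 = 628.74 kN.
I_c = πr⁴/4 = π × 1.585⁴/4 = 4.95686 m⁴.
Centre of pressure: y_p = y_c + I_c/(y_c·A) = 6.445 + 4.95686/(6.445 × 7.89239) = 6.445 + 0.0974485 = 6.54245 m along the plane.
The resultant acts 1.585 + 0.0974485 = 1.68245 m (along the plate) below the hinge at the top edge, so the moment about the hinge is M = F × 1.68245 = 628.74 × 1.68245 = 1057.82 kN·m.

M ≈ 1060 kN·m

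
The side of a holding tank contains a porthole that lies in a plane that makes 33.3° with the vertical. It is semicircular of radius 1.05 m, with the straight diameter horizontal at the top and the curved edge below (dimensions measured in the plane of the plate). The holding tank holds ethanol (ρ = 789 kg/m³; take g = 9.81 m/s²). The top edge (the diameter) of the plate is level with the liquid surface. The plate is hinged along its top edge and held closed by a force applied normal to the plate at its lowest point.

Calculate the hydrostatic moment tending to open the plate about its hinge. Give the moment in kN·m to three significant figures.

M ≈ 3.09 kN·m

γ = ρg = 789 × 9.81 / 1000 = 7.74009 kN/m³.
The plate makes 33.3° with the vertical, i.e. θ = 90° − 33.3° = 56.7° to the horizontal. Measuring y along the incline from the free-surface line, vertical depth h = y·sinθ with sinθ = 0.835807.
The centroid of a semicircle lies 4r/(3π) = 0.445634 m from the diameter, here below the top edge, so y_c = 0.445634 m and h_c = 0.445634 × 0.835807 = 0.372464 m.
A = πr²/2 = π × 1.05²/2 = 1.7318 m².
Resultant F = γ·h_c·A = 7.74009 × 0.372464 × 1.7318 = 4.99261 kN.
I_c = (π/8 − 8/(9π))·r⁴ = 0.109757 × 1.05⁴ = 0.13341 m⁴.
Centre of pressure: y_p = y_c + I_c/(y_c·A) = 0.445634 + 0.13341/(0.445634 × 1.7318) = 0.445634 + 0.172867 = 0.618501 m along the plane.
The resultant acts 0.445634 + 0.172867 = 0.618501 m (along the plate) below the hinge at the top edge, so the moment about the hinge is M = F × 0.618501 = 4.99261 × 0.618501 = 3.08793 kN·m.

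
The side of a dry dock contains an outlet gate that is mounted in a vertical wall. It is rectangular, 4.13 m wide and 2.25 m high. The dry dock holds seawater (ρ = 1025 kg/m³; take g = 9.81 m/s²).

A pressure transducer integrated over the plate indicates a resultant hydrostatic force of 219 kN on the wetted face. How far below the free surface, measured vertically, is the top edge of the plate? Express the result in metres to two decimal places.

d_top ≈ 1.22 m

γ = ρg = 1025 × 9.81 / 1000 = 10.05525 kN/m³.
A = 4.13 × 2.25 = 9.2925 m².
From F = γ·h_c·A, the centroid depth is h_c = 219/(10.05525 × 9.2925) = 2.34379 m.
The centroid lies 2.25/2 = 1.125 m below the top edge, so the top edge sits at h_top = 2.34379 − 1.125 = 1.21879 m below the surface.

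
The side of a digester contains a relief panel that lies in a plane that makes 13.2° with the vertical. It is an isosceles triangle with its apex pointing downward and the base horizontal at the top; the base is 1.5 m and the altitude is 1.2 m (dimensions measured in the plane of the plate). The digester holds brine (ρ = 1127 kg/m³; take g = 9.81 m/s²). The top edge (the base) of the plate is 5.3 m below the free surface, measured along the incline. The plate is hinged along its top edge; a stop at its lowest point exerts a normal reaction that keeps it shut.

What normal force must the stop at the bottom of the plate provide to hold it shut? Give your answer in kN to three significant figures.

γ = ρg = 1127 × 9.81 / 1000 = 11.05587 kN/m³.
The plate makes 13.2° with the vertical, i.e. θ = 90° − 13.2° = 76.8° to the horizontal. Measuring y along the incline from the free-surface line, vertical depth h = y·sinθ with sinθ = 0.973579.
With the apex down, the centroid sits h/3 = 1.2/3 = 0.4 m below the base (the top edge), so y_c = 5.3 + 0.4 = 5.7 m and h_c = 5.7 × 0.973579 = 5.5494 m.
A = ½ × 1.5 × 1.2 = 0.9 m².
Resultant F = γ·h_c·A = 11.05587 × 5.5494 × 0.9 = 55.2181 kN.
I_c = b·h³/36 = 1.5 × 1.2³/36 = 0.072 m⁴.
Centre of pressure: y_p = y_c + I_c/(y_c·A) = 5.7 + 0.072/(5.7 × 0.9) = 5.7 + 0.0140351 = 5.71404 m along the plane.
The resultant acts 0.4 + 0.0140351 = 0.414035 m (along the plate) below the hinge at the top edge, so the moment about the hinge is M = F × 0.414035 = 55.2181 × 0.414035 = 22.8622 kN·m.
A normal force at the bottom, 1.2 m from the hinge, must supply this moment: P = 22.8622/1.2 = 19.0518 kN.

P ≈ 19.1 kN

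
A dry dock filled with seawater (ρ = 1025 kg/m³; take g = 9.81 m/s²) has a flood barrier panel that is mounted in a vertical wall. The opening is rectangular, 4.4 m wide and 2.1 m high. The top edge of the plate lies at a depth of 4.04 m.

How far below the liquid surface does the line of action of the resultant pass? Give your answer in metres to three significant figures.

γ = ρg = 1025 × 9.81 / 1000 = 10.05525 kN/m³.
The centroid lies 2.1/2 = 1.05 m below the top edge, so the centroid depth is h_c = 4.04 + 1.05 = 5.09 m.
A = 4.4 × 2.1 = 9.24 m².
Resultant F = γ·h_c·A = 10.05525 × 5.09 × 9.24 = 472.914 kN.
I_c = b·h³/12 = 4.4 × 2.1³/12 = 3.3957 m⁴.
Centre of pressure: y_p = y_c + I_c/(y_c·A) = 5.09 + 3.3957/(5.09 × 9.24) = 5.09 + 0.0722004 = 5.1622 m along the plane.

h_p = 5.16 m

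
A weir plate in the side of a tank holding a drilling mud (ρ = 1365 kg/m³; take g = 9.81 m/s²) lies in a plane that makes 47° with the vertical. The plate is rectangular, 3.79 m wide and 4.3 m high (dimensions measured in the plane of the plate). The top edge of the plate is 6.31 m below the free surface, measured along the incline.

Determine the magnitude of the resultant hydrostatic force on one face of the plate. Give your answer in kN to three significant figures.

F ≈ 1260 kN

γ = ρg = 1365 × 9.81 / 1000 = 13.39065 kN/m³.
The plate makes 47° with the vertical, i.e. θ = 90° − 47° = 43° to the horizontal. Measuring y along the incline from the free-surface line, vertical depth h = y·sinθ with sinθ = 0.681998.
The centroid lies 4.3/2 = 2.15 m below the top edge, so y_c = 6.31 + 2.15 = 8.46 m and h_c = 8.46 × 0.681998 = 5.7697 m.
A = 3.79 × 4.3 = 16.297 m².
Resultant F = γ·h_c·A = 13.39065 × 5.7697 × 16.297 = 1259.11 kN.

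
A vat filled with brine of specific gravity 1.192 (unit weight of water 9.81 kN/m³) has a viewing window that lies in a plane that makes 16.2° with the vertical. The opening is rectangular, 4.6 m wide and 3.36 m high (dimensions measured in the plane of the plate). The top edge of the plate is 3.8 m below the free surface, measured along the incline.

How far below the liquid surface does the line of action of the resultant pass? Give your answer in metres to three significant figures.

h_p = 5.43 m

γ = 1.192 × 9.81 = 11.69352 kN/m³.
The plate makes 16.2° with the vertical, i.e. θ = 90° − 16.2° = 73.8° to the horizontal. Measuring y along the incline from the free-surface line, vertical depth h = y·sinθ with sinθ = 0.960294.
The centroid lies 3.36/2 = 1.68 m below the top edge, so y_c = 3.8 + 1.68 = 5.48 m and h_c = 5.48 × 0.960294 = 5.26241 m.
A = 4.6 × 3.36 = 15.456 m².
Resultant F = γ·h_c·A = 11.69352 × 5.26241 × 15.456 = 951.102 kN.
I_c = b·h³/12 = 4.6 × 3.36³/12 = 14.541 m⁴.
Centre of pressure: y_p = y_c + I_c/(y_c·A) = 5.48 + 14.541/(5.48 × 15.456) = 5.48 + 0.171679 = 5.65168 m along the plane.
Vertically, h_p = y_p·sinθ = 5.65168 × 0.960294 = 5.42727 m.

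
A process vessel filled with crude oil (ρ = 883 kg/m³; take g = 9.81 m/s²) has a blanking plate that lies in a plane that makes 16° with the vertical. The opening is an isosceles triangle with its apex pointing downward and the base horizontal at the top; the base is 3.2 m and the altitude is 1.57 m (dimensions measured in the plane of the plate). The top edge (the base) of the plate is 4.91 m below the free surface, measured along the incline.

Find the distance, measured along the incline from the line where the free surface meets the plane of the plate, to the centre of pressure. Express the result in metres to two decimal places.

γ = ρg = 883 × 9.81 / 1000 = 8.66223 kN/m³.
The plate makes 16° with the vertical, i.e. θ = 90° − 16° = 74° to the horizontal. Measuring y along the incline from the free-surface line, vertical depth h = y·sinθ with sinθ = 0.961262.
With the apex down, the centroid sits h/3 = 1.57/3 = 0.523333 m below the base (the top edge), so y_c = 4.91 + 0.523333 = 5.43333 m and h_c = 5.43333 × 0.961262 = 5.22285 m.
A = ½ × 3.2 × 1.57 = 2.512 m².
Resultant F = γ·h_c·A = 8.66223 × 5.22285 × 2.512 = 113.647 kN.
I_c = b·h³/36 = 3.2 × 1.57³/36 = 0.34399 m⁴.
Centre of pressure: y_p = y_c + I_c/(y_c·A) = 5.43333 + 0.34399/(5.43333 × 2.512) = 5.43333 + 0.0252035 = 5.45853 m along the plane.

y_p = 5.46 m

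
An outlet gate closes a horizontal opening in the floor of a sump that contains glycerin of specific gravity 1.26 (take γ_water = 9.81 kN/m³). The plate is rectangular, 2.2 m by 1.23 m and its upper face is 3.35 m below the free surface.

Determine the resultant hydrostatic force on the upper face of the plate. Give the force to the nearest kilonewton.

F ≈ 112 kN

γ = 1.26 × 9.81 = 12.3606 kN/m³.
The plate is horizontal, so pressure is uniform at p = γ·h = 12.3606 × 3.35 = 41.408 kN/m².
A = 2.2 × 1.23 = 2.706 m².
F = p·A = 41.408 × 2.706 = 112.05 kN.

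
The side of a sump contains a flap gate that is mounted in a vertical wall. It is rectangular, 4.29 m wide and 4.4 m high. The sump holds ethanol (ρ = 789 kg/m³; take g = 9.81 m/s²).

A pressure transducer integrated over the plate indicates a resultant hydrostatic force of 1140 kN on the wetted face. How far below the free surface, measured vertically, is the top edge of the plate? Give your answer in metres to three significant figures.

γ = ρg = 789 × 9.81 / 1000 = 7.74009 kN/m³.
A = 4.29 × 4.4 = 18.876 m².
From F = γ·h_c·A, the centroid depth is h_c = 1140/(7.74009 × 18.876) = 7.80277 m.
The centroid lies 4.4/2 = 2.2 m below the top edge, so the top edge sits at h_top = 7.80277 − 2.2 = 5.60277 m below the surface.

d_top ≈ 5.60 m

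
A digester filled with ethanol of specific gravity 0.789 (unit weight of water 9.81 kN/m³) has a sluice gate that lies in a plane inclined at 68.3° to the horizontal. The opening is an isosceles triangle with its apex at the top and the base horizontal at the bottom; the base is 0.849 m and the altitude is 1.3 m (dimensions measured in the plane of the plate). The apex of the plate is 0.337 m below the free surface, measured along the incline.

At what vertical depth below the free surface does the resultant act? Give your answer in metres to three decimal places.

h_p = 1.191 m

γ = 0.789 × 9.81 = 7.74009 kN/m³.
Let θ = 68.3° be the plate's angle to the horizontal; measure y along the incline from where the plane meets the free surface. Vertical depth h = y·sinθ with sinθ = 0.929133.
With the apex up, the centroid sits 2h/3 = 2 × 1.3/3 = 0.866667 m below the apex, so y_c = 0.337 + 0.866667 = 1.20367 m and h_c = 1.20367 × 0.929133 = 1.11837 m.
A = ½ × 0.849 × 1.3 = 0.55185 m².
Resultant F = γ·h_c·A = 7.74009 × 1.11837 × 0.55185 = 4.77697 kN.
I_c = b·h³/36 = 0.849 × 1.3³/36 = 0.0518126 m⁴.
Centre of pressure: y_p = y_c + I_c/(y_c·A) = 1.20367 + 0.0518126/(1.20367 × 0.55185) = 1.20367 + 0.0780022 = 1.28167 m along the plane.
Vertically, h_p = y_p·sinθ = 1.28167 × 0.929133 = 1.19084 m.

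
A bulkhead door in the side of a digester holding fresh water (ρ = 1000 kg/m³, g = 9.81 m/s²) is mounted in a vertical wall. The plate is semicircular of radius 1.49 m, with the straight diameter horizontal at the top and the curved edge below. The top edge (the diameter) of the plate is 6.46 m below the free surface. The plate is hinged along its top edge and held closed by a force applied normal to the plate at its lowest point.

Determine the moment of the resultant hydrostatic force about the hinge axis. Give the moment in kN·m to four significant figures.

M ≈ 158.7 kN·m

γ = ρg = 1000 × 9.81 = 9810 N/m³ = 9.81 kN/m³.
The centroid of a semicircle lies 4r/(3π) = 0.632376 m from the diameter, here below the top edge, so the centroid depth is h_c = 6.46 + 0.632376 = 7.09238 m.
A = πr²/2 = π × 1.49²/2 = 3.48732 m².
Resultant F = γ·h_c·A = 9.81 × 7.09238 × 3.48732 = 242.635 kN.
I_c = (π/8 − 8/(9π))·r⁴ = 0.109757 × 1.49⁴ = 0.540975 m⁴.
Centre of pressure: y_p = y_c + I_c/(y_c·A) = 7.09238 + 0.540975/(7.09238 × 3.48732) = 7.09238 + 0.0218722 = 7.11425 m along the plane.
The resultant acts 0.632376 + 0.0218722 = 0.654248 m (along the plate) below the hinge at the top edge, so the moment about the hinge is M = F × 0.654248 = 242.635 × 0.654248 = 158.743 kN·m.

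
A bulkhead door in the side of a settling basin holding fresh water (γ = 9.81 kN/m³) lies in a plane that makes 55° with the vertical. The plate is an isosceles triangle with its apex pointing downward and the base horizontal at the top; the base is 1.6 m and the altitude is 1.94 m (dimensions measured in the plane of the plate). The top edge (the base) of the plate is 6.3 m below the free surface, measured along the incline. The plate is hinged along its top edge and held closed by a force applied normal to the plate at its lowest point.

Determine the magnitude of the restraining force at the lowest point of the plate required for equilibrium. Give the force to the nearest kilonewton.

P ≈ 21 kN

γ = 9.81 kN/m³.
The plate makes 55° with the vertical, i.e. θ = 90° − 55° = 35° to the horizontal. Measuring y along the incline from the free-surface line, vertical depth h = y·sinθ with sinθ = 0.573576.
With the apex down, the centroid sits h/3 = 1.94/3 = 0.646667 m below the base (the top edge), so y_c = 6.3 + 0.646667 = 6.94667 m and h_c = 6.94667 × 0.573576 = 3.98444 m.
A = ½ × 1.6 × 1.94 = 1.552 m².
Resultant F = γ·h_c·A = 9.81 × 3.98444 × 1.552 = 60.6636 kN.
I_c = b·h³/36 = 1.6 × 1.94³/36 = 0.324506 m⁴.
Centre of pressure: y_p = y_c + I_c/(y_c·A) = 6.94667 + 0.324506/(6.94667 × 1.552) = 6.94667 + 0.0300992 = 6.97677 m along the plane.
The resultant acts 0.646667 + 0.0300992 = 0.676766 m (along the plate) below the hinge at the top edge, so the moment about the hinge is M = F × 0.676766 = 60.6636 × 0.676766 = 41.0551 kN·m.
A normal force at the bottom, 1.94 m from the hinge, must supply this moment: P = 41.0551/1.94 = 21.1624 kN.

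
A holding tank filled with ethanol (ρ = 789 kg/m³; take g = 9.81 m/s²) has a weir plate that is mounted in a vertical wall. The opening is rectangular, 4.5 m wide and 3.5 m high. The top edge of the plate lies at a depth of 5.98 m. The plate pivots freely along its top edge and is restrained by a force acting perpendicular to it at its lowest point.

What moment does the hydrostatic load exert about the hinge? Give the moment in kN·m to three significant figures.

M ≈ 1770 kN·m

γ = ρg = 789 × 9.81 / 1000 = 7.74009 kN/m³.
The centroid lies 3.5/2 = 1.75 m below the top edge, so the centroid depth is h_c = 5.98 + 1.75 = 7.73 m.
A = 4.5 × 3.5 = 15.75 m².
Resultant F = γ·h_c·A = 7.74009 × 7.73 × 15.75 = 942.337 kN.
I_c = b·h³/12 = 4.5 × 3.5³/12 = 16.0781 m⁴.
Centre of pressure: y_p = y_c + I_c/(y_c·A) = 7.73 + 16.0781/(7.73 × 15.75) = 7.73 + 0.132061 = 7.86206 m along the plane.
The resultant acts 1.75 + 0.132061 = 1.88206 m (along the plate) below the hinge at the top edge, so the moment about the hinge is M = F × 1.88206 = 942.337 × 1.88206 = 1773.53 kN·m.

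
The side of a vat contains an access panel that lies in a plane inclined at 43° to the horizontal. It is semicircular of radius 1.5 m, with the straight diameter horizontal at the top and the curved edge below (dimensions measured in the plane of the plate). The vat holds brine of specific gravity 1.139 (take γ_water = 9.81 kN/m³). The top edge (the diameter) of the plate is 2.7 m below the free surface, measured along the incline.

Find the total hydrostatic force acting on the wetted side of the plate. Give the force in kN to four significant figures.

F ≈ 89.86 kN

γ = 1.139 × 9.81 = 11.17359 kN/m³.
Let θ = 43° be the plate's angle to the horizontal; measure y along the incline from where the plane meets the free surface. Vertical depth h = y·sinθ with sinθ = 0.681998.
The centroid of a semicircle lies 4r/(3π) = 0.63662 m from the diameter, here below the top edge, so y_c = 2.7 + 0.63662 = 3.33662 m and h_c = 3.33662 × 0.681998 = 2.27557 m.
A = πr²/2 = π × 1.5²/2 = 3.53429 m².
Resultant F = γ·h_c·A = 11.17359 × 2.27557 × 3.53429 = 89.8639 kN.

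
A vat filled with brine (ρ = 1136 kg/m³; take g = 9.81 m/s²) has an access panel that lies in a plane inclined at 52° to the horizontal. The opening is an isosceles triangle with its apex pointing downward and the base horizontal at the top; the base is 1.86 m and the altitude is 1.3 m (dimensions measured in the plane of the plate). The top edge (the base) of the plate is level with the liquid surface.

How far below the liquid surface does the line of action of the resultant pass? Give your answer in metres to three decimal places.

h_p = 0.512 m

γ = ρg = 1136 × 9.81 / 1000 = 11.14416 kN/m³.
Let θ = 52° be the plate's angle to the horizontal; measure y along the incline from where the plane meets the free surface. Vertical depth h = y·sinθ with sinθ = 0.788011.
With the apex down, the centroid sits h/3 = 1.3/3 = 0.433333 m below the base (the top edge), so y_c = 0.433333 m and h_c = 0.433333 × 0.788011 = 0.341471 m.
A = ½ × 1.86 × 1.3 = 1.209 m².
Resultant F = γ·h_c·A = 11.14416 × 0.341471 × 1.209 = 4.60074 kN.
I_c = b·h³/36 = 1.86 × 1.3³/36 = 0.113512 m⁴.
Centre of pressure: y_p = y_c + I_c/(y_c·A) = 0.433333 + 0.113512/(0.433333 × 1.209) = 0.433333 + 0.216667 = 0.65 m along the plane.
Vertically, h_p = y_p·sinθ = 0.65 × 0.788011 = 0.512207 m.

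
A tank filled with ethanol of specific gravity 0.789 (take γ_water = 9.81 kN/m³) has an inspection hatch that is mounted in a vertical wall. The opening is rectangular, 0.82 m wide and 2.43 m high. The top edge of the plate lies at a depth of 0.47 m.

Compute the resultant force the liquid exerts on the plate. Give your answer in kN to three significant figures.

F ≈ 26.0 kN

γ = 0.789 × 9.81 = 7.74009 kN/m³.
The centroid lies 2.43/2 = 1.215 m below the top edge, so the centroid depth is h_c = 0.47 + 1.215 = 1.685 m.
A = 0.82 × 2.43 = 1.9926 m².
Resultant F = γ·h_c·A = 7.74009 × 1.685 × 1.9926 = 25.9876 kN.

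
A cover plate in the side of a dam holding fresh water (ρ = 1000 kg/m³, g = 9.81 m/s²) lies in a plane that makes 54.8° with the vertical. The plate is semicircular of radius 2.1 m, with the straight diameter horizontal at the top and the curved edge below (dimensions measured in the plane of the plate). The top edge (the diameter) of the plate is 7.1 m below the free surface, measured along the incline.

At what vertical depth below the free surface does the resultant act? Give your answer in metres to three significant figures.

h_p = 4.63 m

γ = ρg = 1000 × 9.81 = 9810 N/m³ = 9.81 kN/m³.
The plate makes 54.8° with the vertical, i.e. θ = 90° − 54.8° = 35.2° to the horizontal. Measuring y along the incline from the free-surface line, vertical depth h = y·sinθ with sinθ = 0.576432.
The centroid of a semicircle lies 4r/(3π) = 0.891268 m from the diameter, here below the top edge, so y_c = 7.1 + 0.891268 = 7.99127 m and h_c = 7.99127 × 0.576432 = 4.60642 m.
A = πr²/2 = π × 2.1²/2 = 6.92721 m².
Resultant F = γ·h_c·A = 9.81 × 4.60642 × 6.92721 = 313.034 kN.
I_c = (π/8 − 8/(9π))·r⁴ = 0.109757 × 2.1⁴ = 2.13457 m⁴.
Centre of pressure: y_p = y_c + I_c/(y_c·A) = 7.99127 + 2.13457/(7.99127 × 6.92721) = 7.99127 + 0.0385599 = 8.02983 m along the plane.
Vertically, h_p = y_p·sinθ = 8.02983 × 0.576432 = 4.62865 m.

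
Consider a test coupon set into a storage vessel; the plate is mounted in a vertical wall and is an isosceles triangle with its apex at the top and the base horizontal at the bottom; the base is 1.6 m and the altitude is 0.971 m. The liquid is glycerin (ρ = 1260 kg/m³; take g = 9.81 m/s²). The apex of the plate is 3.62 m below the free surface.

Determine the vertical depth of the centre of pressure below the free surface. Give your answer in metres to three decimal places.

γ = ρg = 1260 × 9.81 / 1000 = 12.3606 kN/m³.
With the apex up, the centroid sits 2h/3 = 2 × 0.971/3 = 0.647333 m below the apex, so the centroid depth is h_c = 3.62 + 0.647333 = 4.26733 m.
A = ½ × 1.6 × 0.971 = 0.7768 m².
Resultant F = γ·h_c·A = 12.3606 × 4.26733 × 0.7768 = 40.9737 kN.
I_c = b·h³/36 = 1.6 × 0.971³/36 = 0.0406888 m⁴.
Centre of pressure: y_p = y_c + I_c/(y_c·A) = 4.26733 + 0.0406888/(4.26733 × 0.7768) = 4.26733 + 0.0122747 = 4.2796 m along the plane.

h_p = 4.280 m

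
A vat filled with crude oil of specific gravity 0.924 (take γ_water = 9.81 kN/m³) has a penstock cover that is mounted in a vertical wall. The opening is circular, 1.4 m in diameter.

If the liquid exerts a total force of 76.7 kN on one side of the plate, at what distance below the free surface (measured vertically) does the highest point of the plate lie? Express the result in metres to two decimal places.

d_top ≈ 4.80 m

γ = 0.924 × 9.81 = 9.06444 kN/m³.
A = π(0.7)² = 1.53938 m².
From F = γ·h_c·A, the centroid depth is h_c = 76.7/(9.06444 × 1.53938) = 5.49678 m.
The centroid is at the centre, 0.7 m below the top of the plate, so the highest point sits at h_top = 5.49678 − 0.7 = 4.79678 m below the surface.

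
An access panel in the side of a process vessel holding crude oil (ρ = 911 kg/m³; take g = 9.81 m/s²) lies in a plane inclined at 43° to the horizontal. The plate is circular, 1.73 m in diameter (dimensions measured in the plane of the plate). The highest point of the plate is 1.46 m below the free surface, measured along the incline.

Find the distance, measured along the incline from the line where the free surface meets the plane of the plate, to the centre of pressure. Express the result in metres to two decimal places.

γ = ρg = 911 × 9.81 / 1000 = 8.93691 kN/m³.
Let θ = 43° be the plate's angle to the horizontal; measure y along the incline from where the plane meets the free surface. Vertical depth h = y·sinθ with sinθ = 0.681998.
The centroid is at the centre, 0.865 m below the top of the plate, so y_c = 1.46 + 0.865 = 2.325 m and h_c = 2.325 × 0.681998 = 1.58565 m.
A = π(0.865)² = 2.35062 m².
Resultant F = γ·h_c·A = 8.93691 × 1.58565 × 2.35062 = 33.3102 kN.
I_c = πr⁴/4 = π × 0.865⁴/4 = 0.439698 m⁴.
Centre of pressure: y_p = y_c + I_c/(y_c·A) = 2.325 + 0.439698/(2.325 × 2.35062) = 2.325 + 0.0804543 = 2.40545 m along the plane.

y_p = 2.41 m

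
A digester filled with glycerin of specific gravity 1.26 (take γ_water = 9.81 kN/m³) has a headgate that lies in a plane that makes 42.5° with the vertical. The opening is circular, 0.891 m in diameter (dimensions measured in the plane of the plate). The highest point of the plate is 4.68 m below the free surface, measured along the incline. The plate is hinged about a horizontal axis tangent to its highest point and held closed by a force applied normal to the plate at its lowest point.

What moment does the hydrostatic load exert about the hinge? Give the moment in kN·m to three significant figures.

M ≈ 13.3 kN·m

γ = 1.26 × 9.81 = 12.3606 kN/m³.
The plate makes 42.5° with the vertical, i.e. θ = 90° − 42.5° = 47.5° to the horizontal. Measuring y along the incline from the free-surface line, vertical depth h = y·sinθ with sinθ = 0.737277.
The centroid is at the centre, 0.4455 m below the top of the plate, so y_c = 4.68 + 0.4455 = 5.1255 m and h_c = 5.1255 × 0.737277 = 3.77891 m.
A = π(0.4455)² = 0.623513 m².
Resultant F = γ·h_c·A = 12.3606 × 3.77891 × 0.623513 = 29.124 kN.
I_c = πr⁴/4 = π × 0.4455⁴/4 = 0.0309372 m⁴.
Centre of pressure: y_p = y_c + I_c/(y_c·A) = 5.1255 + 0.0309372/(5.1255 × 0.623513) = 5.1255 + 0.00968053 = 5.13518 m along the plane.
The resultant acts 0.4455 + 0.00968053 = 0.455181 m (along the plate) below the hinge at the top edge, so the moment about the hinge is M = F × 0.455181 = 29.124 × 0.455181 = 13.2567 kN·m.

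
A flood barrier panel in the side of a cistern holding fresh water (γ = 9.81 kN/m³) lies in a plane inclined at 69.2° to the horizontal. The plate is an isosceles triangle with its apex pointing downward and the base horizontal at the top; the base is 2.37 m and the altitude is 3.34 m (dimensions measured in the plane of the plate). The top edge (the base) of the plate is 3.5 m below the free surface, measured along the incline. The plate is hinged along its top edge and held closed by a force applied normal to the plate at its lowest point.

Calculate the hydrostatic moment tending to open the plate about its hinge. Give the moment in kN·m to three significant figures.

M ≈ 209 kN·m

γ = 9.81 kN/m³.
Let θ = 69.2° be the plate's angle to the horizontal; measure y along the incline from where the plane meets the free surface. Vertical depth h = y·sinθ with sinθ = 0.934826.
With the apex down, the centroid sits h/3 = 3.34/3 = 1.11333 m below the base (the top edge), so y_c = 3.5 + 1.11333 = 4.61333 m and h_c = 4.61333 × 0.934826 = 4.31266 m.
A = ½ × 2.37 × 3.34 = 3.9579 m².
Resultant F = γ·h_c·A = 9.81 × 4.31266 × 3.9579 = 167.448 kN.
I_c = b·h³/36 = 2.37 × 3.34³/36 = 2.45293 m⁴.
Centre of pressure: y_p = y_c + I_c/(y_c·A) = 4.61333 + 2.45293/(4.61333 × 3.9579) = 4.61333 + 0.13434 = 4.74767 m along the plane.
The resultant acts 1.11333 + 0.13434 = 1.24767 m (along the plate) below the hinge at the top edge, so the moment about the hinge is M = F × 1.24767 = 167.448 × 1.24767 = 208.92 kN·m.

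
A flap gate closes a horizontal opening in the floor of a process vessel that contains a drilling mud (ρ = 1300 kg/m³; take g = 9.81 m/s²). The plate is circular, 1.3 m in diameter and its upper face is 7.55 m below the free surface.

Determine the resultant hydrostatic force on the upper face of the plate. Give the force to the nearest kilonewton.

F ≈ 128 kN

γ = ρg = 1300 × 9.81 / 1000 = 12.753 kN/m³.
The plate is horizontal, so pressure is uniform at p = γ·h = 12.753 × 7.55 = 96.2852 kN/m².
A = π(0.65)² = 1.32732 m².
F = p·A = 96.2852 × 1.32732 = 127.801 kN.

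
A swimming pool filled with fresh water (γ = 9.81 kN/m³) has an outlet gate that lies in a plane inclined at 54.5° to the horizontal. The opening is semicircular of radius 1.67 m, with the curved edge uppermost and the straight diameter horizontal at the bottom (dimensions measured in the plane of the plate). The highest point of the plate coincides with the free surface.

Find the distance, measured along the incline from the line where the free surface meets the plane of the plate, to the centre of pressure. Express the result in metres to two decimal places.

y_p = 1.16 m

γ = 9.81 kN/m³.
Let θ = 54.5° be the plate's angle to the horizontal; measure y along the incline from where the plane meets the free surface. Vertical depth h = y·sinθ with sinθ = 0.814116.
The centroid lies 4r/(3π) = 0.70877 m above the diameter, so r − 4r/(3π) = 1.67 − 0.70877 = 0.96123 m below the topmost point, so y_c = 0.96123 m and h_c = 0.96123 × 0.814116 = 0.782553 m.
A = πr²/2 = π × 1.67²/2 = 4.38079 m².
Resultant F = γ·h_c·A = 9.81 × 0.782553 × 4.38079 = 33.6306 kN.
I_c = (π/8 − 8/(9π))·r⁴ = 0.109757 × 1.67⁴ = 0.853686 m⁴.
Centre of pressure: y_p = y_c + I_c/(y_c·A) = 0.96123 + 0.853686/(0.96123 × 4.38079) = 0.96123 + 0.20273 = 1.16396 m along the plane.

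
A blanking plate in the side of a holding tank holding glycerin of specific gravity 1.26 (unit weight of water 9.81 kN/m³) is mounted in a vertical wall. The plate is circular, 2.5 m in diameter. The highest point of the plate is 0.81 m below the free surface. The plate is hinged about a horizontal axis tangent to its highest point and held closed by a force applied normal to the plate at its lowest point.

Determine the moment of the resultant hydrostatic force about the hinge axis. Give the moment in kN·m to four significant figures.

M ≈ 179.9 kN·m

γ = 1.26 × 9.81 = 12.3606 kN/m³.
The centroid is at the centre, 1.25 m below the top of the plate, so the centroid depth is h_c = 0.81 + 1.25 = 2.06 m.
A = π(1.25)² = 4.90874 m².
Resultant F = γ·h_c·A = 12.3606 × 2.06 × 4.90874 = 124.99 kN.
I_c = πr⁴/4 = π × 1.25⁴/4 = 1.91748 m⁴.
Centre of pressure: y_p = y_c + I_c/(y_c·A) = 2.06 + 1.91748/(2.06 × 4.90874) = 2.06 + 0.189624 = 2.24962 m along the plane.
The resultant acts 1.25 + 0.189624 = 1.43962 m (along the plate) below the hinge at the top edge, so the moment about the hinge is M = F × 1.43962 = 124.99 × 1.43962 = 179.938 kN·m.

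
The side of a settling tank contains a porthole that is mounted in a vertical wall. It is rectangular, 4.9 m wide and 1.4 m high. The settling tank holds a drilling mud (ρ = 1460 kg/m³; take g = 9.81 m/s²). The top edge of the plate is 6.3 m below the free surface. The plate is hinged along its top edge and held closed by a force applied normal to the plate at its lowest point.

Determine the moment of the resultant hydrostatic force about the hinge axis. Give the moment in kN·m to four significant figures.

M ≈ 497.5 kN·m

γ = ρg = 1460 × 9.81 / 1000 = 14.3226 kN/m³.
The centroid lies 1.4/2 = 0.7 m below the top edge, so the centroid depth is h_c = 6.3 + 0.7 = 7 m.
A = 4.9 × 1.4 = 6.86 m².
Resultant F = γ·h_c·A = 14.3226 × 7 × 6.86 = 687.771 kN.
I_c = b·h³/12 = 4.9 × 1.4³/12 = 1.12047 m⁴.
Centre of pressure: y_p = y_c + I_c/(y_c·A) = 7 + 1.12047/(7 × 6.86) = 7 + 0.0233334 = 7.02333 m along the plane.
The resultant acts 0.7 + 0.0233334 = 0.723333 m (along the plate) below the hinge at the top edge, so the moment about the hinge is M = F × 0.723333 = 687.771 × 0.723333 = 497.487 kN·m.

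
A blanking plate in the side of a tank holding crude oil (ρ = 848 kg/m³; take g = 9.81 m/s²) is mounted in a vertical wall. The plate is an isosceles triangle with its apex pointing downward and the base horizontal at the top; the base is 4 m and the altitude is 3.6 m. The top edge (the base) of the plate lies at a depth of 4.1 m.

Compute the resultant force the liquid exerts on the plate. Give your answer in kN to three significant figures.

F ≈ 317 kN

γ = ρg = 848 × 9.81 / 1000 = 8.31888 kN/m³.
With the apex down, the centroid sits h/3 = 3.6/3 = 1.2 m below the base (the top edge), so the centroid depth is h_c = 4.1 + 1.2 = 5.3 m.
A = ½ × 4 × 3.6 = 7.2 m².
Resultant F = γ·h_c·A = 8.31888 × 5.3 × 7.2 = 317.448 kN.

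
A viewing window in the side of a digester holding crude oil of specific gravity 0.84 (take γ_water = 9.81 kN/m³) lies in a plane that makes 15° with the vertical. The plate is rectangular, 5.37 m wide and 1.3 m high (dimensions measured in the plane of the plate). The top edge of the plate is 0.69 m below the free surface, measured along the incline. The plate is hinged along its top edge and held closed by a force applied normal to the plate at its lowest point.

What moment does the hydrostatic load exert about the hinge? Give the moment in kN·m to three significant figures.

γ = 0.84 × 9.81 = 8.2404 kN/m³.
The plate makes 15° with the vertical, i.e. θ = 90° − 15° = 75° to the horizontal. Measuring y along the incline from the free-surface line, vertical depth h = y·sinθ with sinθ = 0.965926.
The centroid lies 1.3/2 = 0.65 m below the top edge, so y_c = 0.69 + 0.65 = 1.34 m and h_c = 1.34 × 0.965926 = 1.29434 m.
A = 5.37 × 1.3 = 6.981 m².
Resultant F = γ·h_c·A = 8.2404 × 1.29434 × 6.981 = 74.4585 kN.
I_c = b·h³/12 = 5.37 × 1.3³/12 = 0.983158 m⁴.
Centre of pressure: y_p = y_c + I_c/(y_c·A) = 1.34 + 0.983158/(1.34 × 6.981) = 1.34 + 0.1051 = 1.4451 m along the plane.
The resultant acts 0.65 + 0.1051 = 0.7551 m (along the plate) below the hinge at the top edge, so the moment about the hinge is M = F × 0.7551 = 74.4585 × 0.7551 = 56.2236 kN·m.

M ≈ 56.2 kN·m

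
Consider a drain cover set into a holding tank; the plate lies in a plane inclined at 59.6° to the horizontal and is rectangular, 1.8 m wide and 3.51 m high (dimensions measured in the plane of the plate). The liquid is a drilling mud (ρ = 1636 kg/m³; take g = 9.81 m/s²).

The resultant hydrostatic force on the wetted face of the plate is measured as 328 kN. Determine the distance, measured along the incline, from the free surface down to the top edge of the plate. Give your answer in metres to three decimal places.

y_top ≈ 1.995 m

γ = ρg = 1636 × 9.81 / 1000 = 16.04916 kN/m³.
A = 1.8 × 3.51 = 6.318 m².
From F = γ·h_c·A, the centroid depth is h_c = 328/(16.04916 × 6.318) = 3.23476 m.
Let θ = 59.6° be the plate's angle to the horizontal; measure y along the incline from where the plane meets the free surface. Vertical depth h = y·sinθ with sinθ = 0.862514.
Along the incline, y_c = h_c/sinθ = 3.23476/0.862514 = 3.75039 m.
The centroid lies 3.51/2 = 1.755 m below the top edge, so the top edge sits at y_top = 3.75039 − 1.755 = 1.99539 m along the incline.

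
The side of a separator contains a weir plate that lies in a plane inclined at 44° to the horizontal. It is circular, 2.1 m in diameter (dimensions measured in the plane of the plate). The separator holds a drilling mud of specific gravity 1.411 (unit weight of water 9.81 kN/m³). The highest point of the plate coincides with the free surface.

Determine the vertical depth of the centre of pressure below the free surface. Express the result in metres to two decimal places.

h_p = 0.91 m

γ = 1.411 × 9.81 = 13.84191 kN/m³.
Let θ = 44° be the plate's angle to the horizontal; measure y along the incline from where the plane meets the free surface. Vertical depth h = y·sinθ with sinθ = 0.694658.
The centroid is at the centre, 1.05 m below the top of the plate, so y_c = 1.05 m and h_c = 1.05 × 0.694658 = 0.729391 m.
A = π(1.05)² = 3.46361 m².
Resultant F = γ·h_c·A = 13.84191 × 0.729391 × 3.46361 = 34.9692 kN.
I_c = πr⁴/4 = π × 1.05⁴/4 = 0.954656 m⁴.
Centre of pressure: y_p = y_c + I_c/(y_c·A) = 1.05 + 0.954656/(1.05 × 3.46361) = 1.05 + 0.2625 = 1.3125 m along the plane.
Vertically, h_p = y_p·sinθ = 1.3125 × 0.694658 = 0.911739 m.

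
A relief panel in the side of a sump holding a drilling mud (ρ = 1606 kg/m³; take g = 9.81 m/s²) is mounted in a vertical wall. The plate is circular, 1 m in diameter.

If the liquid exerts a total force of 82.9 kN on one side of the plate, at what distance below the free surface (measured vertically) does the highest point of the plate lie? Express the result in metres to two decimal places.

γ = ρg = 1606 × 9.81 / 1000 = 15.75486 kN/m³.
A = π(0.5)² = 0.785398 m².
From F = γ·h_c·A, the centroid depth is h_c = 82.9/(15.75486 × 0.785398) = 6.69962 m.
The centroid is at the centre, 0.5 m below the top of the plate, so the highest point sits at h_top = 6.69962 − 0.5 = 6.19962 m below the surface.

d_top ≈ 6.20 m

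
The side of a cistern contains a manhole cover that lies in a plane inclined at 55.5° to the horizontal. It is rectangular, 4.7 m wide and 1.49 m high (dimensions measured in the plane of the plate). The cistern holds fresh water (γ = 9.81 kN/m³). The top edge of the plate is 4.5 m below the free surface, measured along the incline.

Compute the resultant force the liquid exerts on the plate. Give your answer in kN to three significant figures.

γ = 9.81 kN/m³.
Let θ = 55.5° be the plate's angle to the horizontal; measure y along the incline from where the plane meets the free surface. Vertical depth h = y·sinθ with sinθ = 0.824126.
The centroid lies 1.49/2 = 0.745 m below the top edge, so y_c = 4.5 + 0.745 = 5.245 m and h_c = 5.245 × 0.824126 = 4.32254 m.
A = 4.7 × 1.49 = 7.003 m².
Resultant F = γ·h_c·A = 9.81 × 4.32254 × 7.003 = 296.956 kN.

F ≈ 297 kN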